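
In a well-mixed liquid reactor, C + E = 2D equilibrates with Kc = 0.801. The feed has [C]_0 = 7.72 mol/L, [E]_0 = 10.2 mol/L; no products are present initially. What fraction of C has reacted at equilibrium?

Let X = conversion of C; extent ξ = 7.72·X mol/L.
Concentrations: [C] = 7.72 − 7.72X; [E] = 10.2 − 7.72X; [D] = 15.4X.
Kc = [D]^2 / ([C] [E]).
This equals 0.801 at X = 0.354 (the root in 0 < X < 1).

X = 0.354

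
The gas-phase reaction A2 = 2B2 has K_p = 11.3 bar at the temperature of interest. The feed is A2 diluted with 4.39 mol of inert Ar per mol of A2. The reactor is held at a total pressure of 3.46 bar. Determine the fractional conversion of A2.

Let X = conversion of A2 (basis 1 mol A2); extent of reaction ξ = X.
Moles: n_A2 = 1 − X; n_B2 = 2X; n_I = 4.39 (inert).
Summing: n_T = 5.39 + X.
Mole fractions y_i = n_i/n_T; K_p = p_B2^2 / (p_A2) with p_i = y_i·P.
Equating to 11.3 bar and solving on 0 < X < 1: X = 0.856.

X = 0.856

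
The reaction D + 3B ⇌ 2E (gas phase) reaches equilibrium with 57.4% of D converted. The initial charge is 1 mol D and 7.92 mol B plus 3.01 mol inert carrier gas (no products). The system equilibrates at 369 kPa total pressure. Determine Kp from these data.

Let X = conversion of D (basis 1 mol D); extent of reaction ξ = X.
Moles: n_D = 1 − X; n_B = 7.92 − 3X; n_E = 2X; n_I = 3.01 (inert).
Total moles n_T = 11.9 − 2X.
At X = 0.574: n_D = 0.426, n_B = 6.2, n_E = 1.15, n_T = 10.8.
p_i = (n_i/n_T)·P. Kp = p_E^2 / (p_D p_B^3) = 1.11e-05 kPa^-2.

Kp = 1.11e-05 kPa^-2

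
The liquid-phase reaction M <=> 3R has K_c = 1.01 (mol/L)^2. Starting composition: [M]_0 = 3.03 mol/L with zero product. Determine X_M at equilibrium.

X = 0.151

Let X = conversion of M; extent ξ = 3.03·X mol/L.
Concentrations: [M] = 3.03 − 3.03X; [R] = 9.09X.
K_c = [R]^3 / ([M]).
Setting equal to 1.01 and solving for X on (0,1) gives X = 0.151.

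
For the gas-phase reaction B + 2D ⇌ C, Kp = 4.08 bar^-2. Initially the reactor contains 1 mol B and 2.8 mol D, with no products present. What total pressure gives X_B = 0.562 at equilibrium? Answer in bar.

P = 0.895 bar

Let X = conversion of B (basis 1 mol B); extent of reaction ξ = X.
Moles: n_B = 1 − X; n_D = 2.8 − 2X; n_C = X.
n_T = Σnᵢ = 3.8 − 2X.
Kp = p_C / (p_B p_D^2) with p_i = (n_i/n_T)·P.
At X = 0.562: the mole-fraction product g(X) = Π y_i^ν_i = 3.271. Since Kp = g(X)·P^{-2}, P = (g/Kp)^(1/2) = (3.271/4.08)^(1/2) = 0.895 bar.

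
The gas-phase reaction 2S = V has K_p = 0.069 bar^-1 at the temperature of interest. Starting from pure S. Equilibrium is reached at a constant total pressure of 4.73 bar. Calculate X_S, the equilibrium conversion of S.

Let X = conversion of S (basis 1 mol S); extent of reaction ξ = 0.5X.
At extent ξ: n_S = 1 − X; n_V = 0.5X.
n_T = Σnᵢ = 1 − 0.5X.
Mole fractions y_i = n_i/n_T; K_p = p_V / (p_S^2) with p_i = y_i·P.
Setting this equal to 0.069 bar^-1 and taking the physical root (0 < X < 1) gives X = 0.341.

X = 0.341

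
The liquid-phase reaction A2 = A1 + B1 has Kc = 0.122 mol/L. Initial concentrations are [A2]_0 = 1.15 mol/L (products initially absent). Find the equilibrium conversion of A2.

X = 0.277

Let X = conversion of A2; extent ξ = 1.15·X mol/L.
Concentrations: [A2] = 1.15 − 1.15X; [A1] = 1.15X; [B1] = 1.15X.
Kc = [A1] [B1] / ([A2]).
Setting equal to 0.122 and solving for X on (0,1) gives X = 0.277.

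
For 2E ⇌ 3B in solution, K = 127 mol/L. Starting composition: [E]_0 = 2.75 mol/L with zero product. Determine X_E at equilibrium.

Let X = conversion of E; extent ξ = 2.75X/2 mol/L.
Concentrations: [E] = 2.75 − 2.75X; [B] = 4.12X.
K = [B]^3 / ([E]^2).
This equals 127 at X = 0.805 (the root in 0 < X < 1).

X = 0.805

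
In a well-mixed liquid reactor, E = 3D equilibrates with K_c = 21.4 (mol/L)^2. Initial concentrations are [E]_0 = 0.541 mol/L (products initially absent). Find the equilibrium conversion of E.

X = 0.806

Let X = conversion of E; extent ξ = 0.541·X mol/L.
Concentrations: [E] = 0.541 − 0.541X; [D] = 1.62X.
K_c = [D]^3 / ([E]).
Equating to 21.4 (mol/L)^2: the physical root is X = 0.806.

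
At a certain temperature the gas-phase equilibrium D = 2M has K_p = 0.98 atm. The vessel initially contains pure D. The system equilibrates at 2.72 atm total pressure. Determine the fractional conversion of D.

Let X = conversion of D (basis 1 mol D); extent of reaction ξ = X.
Moles: n_D = 1 − X; n_M = 2X.
n_T = Σnᵢ = 1 + X.
y_i = n_i/n_T, p_i = y_i·P. K_p = p_M^2 / (p_D).
Substituting and setting equal to 0.98 atm gives a polynomial in X; the root in (0,1) is X = 0.287.

X = 0.287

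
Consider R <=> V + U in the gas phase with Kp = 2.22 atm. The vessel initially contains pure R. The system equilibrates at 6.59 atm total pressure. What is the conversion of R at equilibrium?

Take 1 mol R as basis and let X be its fractional conversion, so ξ = X.
Moles: n_R = 1 − X; n_V = X; n_U = X.
n_T = Σnᵢ = 1 + X.
y_i = n_i/n_T, p_i = y_i·P. Kp = p_V p_U / (p_R).
This yields a degree-2 equation in X; solving on (0,1), X = 0.502.

X = 0.502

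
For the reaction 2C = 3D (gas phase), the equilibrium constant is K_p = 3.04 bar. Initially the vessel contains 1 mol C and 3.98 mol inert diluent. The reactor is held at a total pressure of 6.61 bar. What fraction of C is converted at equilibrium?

X = 0.536

Basis: 1 mol C initially; let X = conversion of C. Extent ξ = 0.5X.
Species balance: n_C = 1 − X; n_D = 1.5X; n_I = 3.98 (inert).
n_T = Σnᵢ = 4.98 + 0.5X.
With p_i = (n_i/n_T)P, K_p = p_D^3 / (p_C^2).
Substituting and setting equal to 3.04 bar gives a polynomial in X; the root in (0,1) is X = 0.536.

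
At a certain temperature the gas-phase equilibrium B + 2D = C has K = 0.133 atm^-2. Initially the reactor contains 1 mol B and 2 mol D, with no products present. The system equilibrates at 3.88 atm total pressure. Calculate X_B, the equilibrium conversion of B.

Basis: 1 mol B initially; let X = conversion of B. Extent ξ = X.
Moles: n_B = 1 − X; n_D = 2 − 2X; n_C = X.
Total moles n_T = 3 − 2X.
y_i = n_i/n_T, p_i = y_i·P. K = p_C / (p_B p_D^2).
Setting this equal to 0.133 atm^-2 and taking the physical root (0 < X < 1) gives X = 0.380.

X = 0.380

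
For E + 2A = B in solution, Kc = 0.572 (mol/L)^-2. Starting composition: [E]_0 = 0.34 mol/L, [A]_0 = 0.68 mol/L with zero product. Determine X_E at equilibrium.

X = 0.158

Let X = conversion of E; extent ξ = 0.34·X mol/L.
Concentrations: [E] = 0.34 − 0.34X; [A] = 0.68 − 0.68X; [B] = 0.34X.
Kc = [B] / ([E] [A]^2).
Solving Kc = 0.572 for X ∈ (0,1): X = 0.158.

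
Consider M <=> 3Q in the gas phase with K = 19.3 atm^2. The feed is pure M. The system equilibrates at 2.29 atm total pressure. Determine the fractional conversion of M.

X = 0.635

Take 1 mol M as basis and let X be its fractional conversion, so ξ = X.
Species balance: n_M = 1 − X; n_Q = 3X.
Total moles n_T = 1 + 2X.
Mole fractions y_i = n_i/n_T; K = p_Q^3 / (p_M) with p_i = y_i·P.
Setting this equal to 19.3 atm^2 and taking the physical root (0 < X < 1) gives X = 0.635.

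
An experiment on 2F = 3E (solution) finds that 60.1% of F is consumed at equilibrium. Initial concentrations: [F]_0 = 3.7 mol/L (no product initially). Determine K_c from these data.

K_c = 17 mol/L

Let X = conversion of F.
Concentrations: [F] = 3.7 − 3.7X; [E] = 5.55X.
At X = 0.601: [F] = 1.48, [E] = 3.34.
K_c = [E]^3 / ([F]^2) = 17 mol/L.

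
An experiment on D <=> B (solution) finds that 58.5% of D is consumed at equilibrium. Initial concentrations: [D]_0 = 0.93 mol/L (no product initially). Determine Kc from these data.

Let X = conversion of D.
Concentrations: [D] = 0.93 − 0.93X; [B] = 0.93X.
At X = 0.585: [D] = 0.386, [B] = 0.544.
Kc = [B] / ([D]) = 1.41.

Kc = 1.41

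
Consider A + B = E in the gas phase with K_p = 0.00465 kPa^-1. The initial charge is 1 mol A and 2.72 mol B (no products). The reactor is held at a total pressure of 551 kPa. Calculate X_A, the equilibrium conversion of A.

X = 0.634

Take 1 mol A as basis and let X be its fractional conversion, so ξ = X.
At extent ξ: n_A = 1 − X; n_B = 2.72 − X; n_E = X.
Summing: n_T = 3.72 − X.
With p_i = (n_i/n_T)P, K_p = p_E / (p_A p_B).
Setting this equal to 0.00465 kPa^-1 and taking the physical root (0 < X < 1) gives X = 0.634.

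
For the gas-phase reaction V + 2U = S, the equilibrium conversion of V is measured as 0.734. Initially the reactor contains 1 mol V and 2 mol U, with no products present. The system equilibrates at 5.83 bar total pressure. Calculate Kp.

Take 1 mol V as basis and let X be its fractional conversion, so ξ = X.
At extent ξ: n_V = 1 − X; n_U = 2 − 2X; n_S = X.
n_T = Σnᵢ = 3 − 2X.
At X = 0.734: n_V = 0.266, n_U = 0.532, n_S = 0.734, n_T = 1.53.
p_i = (n_i/n_T)·P. Kp = p_S / (p_V p_U^2) = 0.673 bar^-2.

Kp = 0.673 bar^-2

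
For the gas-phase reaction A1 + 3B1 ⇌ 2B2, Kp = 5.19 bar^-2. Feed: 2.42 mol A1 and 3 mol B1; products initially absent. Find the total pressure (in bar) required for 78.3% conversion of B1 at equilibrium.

Basis: 3 mol B1 initially; let X = conversion of B1. Extent ξ = X.
Mole table: n_A1 = 2.42 − X; n_B1 = 3 − 3X; n_B2 = 2X.
Summing: n_T = 5.42 − 2X.
Kp = p_B2^2 / (p_A1 p_B1^3) with p_i = (n_i/n_T)·P.
At X = 0.783: the mole-fraction product g(X) = Π y_i^ν_i = 80.65. Since Kp = g(X)·P^{-2}, P = (g/Kp)^(1/2) = (80.65/5.19)^(1/2) = 3.94 bar.

P = 3.94 bar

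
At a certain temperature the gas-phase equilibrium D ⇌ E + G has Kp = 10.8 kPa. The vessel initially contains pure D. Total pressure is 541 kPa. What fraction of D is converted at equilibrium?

Let X = conversion of D (basis 1 mol D); extent of reaction ξ = X.
Species balance: n_D = 1 − X; n_E = X; n_G = X.
n_T = Σnᵢ = 1 + X.
Mole fractions y_i = n_i/n_T; Kp = p_E p_G / (p_D) with p_i = y_i·P.
Setting this equal to 10.8 kPa and taking the physical root (0 < X < 1) gives X = 0.140.

X = 0.140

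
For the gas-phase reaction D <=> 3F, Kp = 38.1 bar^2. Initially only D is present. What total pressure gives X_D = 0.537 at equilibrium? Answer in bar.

Take 1 mol D as basis and let X be its fractional conversion, so ξ = X.
Moles: n_D = 1 − X; n_F = 3X.
n_T = Σnᵢ = 1 + 2X.
Kp = p_F^3 / (p_D) with p_i = (n_i/n_T)·P.
At X = 0.537: the mole-fraction product g(X) = Π y_i^ν_i = 2.099. Since Kp = g(X)·P^{2}, P = (Kp/g)^(1/2) = (38.1/2.099)^(1/2) = 4.26 bar.

P = 4.26 bar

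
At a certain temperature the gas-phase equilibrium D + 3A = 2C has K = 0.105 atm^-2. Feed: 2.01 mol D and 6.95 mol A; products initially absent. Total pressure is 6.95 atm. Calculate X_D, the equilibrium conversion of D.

X = 0.549

Take 2.01 mol D as basis and let X be its fractional conversion, so ξ = 2.01X.
Moles: n_D = 2.01 − 2.01X; n_A = 6.95 − 6.03X; n_C = 4.02X.
n_T = Σnᵢ = 8.96 − 4.02X.
y_i = n_i/n_T, p_i = y_i·P. K = p_C^2 / (p_D p_A^3).
Equating to 0.105 atm^-2 and solving on 0 < X < 1: X = 0.549.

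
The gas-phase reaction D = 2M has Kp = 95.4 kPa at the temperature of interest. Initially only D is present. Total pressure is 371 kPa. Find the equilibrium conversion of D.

X = 0.246

Take 1 mol D as basis and let X be its fractional conversion, so ξ = X.
At extent ξ: n_D = 1 − X; n_M = 2X.
n_T = Σnᵢ = 1 + X.
Mole fractions y_i = n_i/n_T; Kp = p_M^2 / (p_D) with p_i = y_i·P.
Equating to 95.4 kPa and solving on 0 < X < 1: X = 0.246.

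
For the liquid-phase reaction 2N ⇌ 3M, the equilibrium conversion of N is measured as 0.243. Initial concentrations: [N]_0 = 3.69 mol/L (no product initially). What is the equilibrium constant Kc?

Kc = 0.312 mol/L

Let X = conversion of N.
Concentrations: [N] = 3.69 − 3.69X; [M] = 5.54X.
At X = 0.243: [N] = 2.79, [M] = 1.35.
Kc = [M]^3 / ([N]^2) = 0.312 mol/L.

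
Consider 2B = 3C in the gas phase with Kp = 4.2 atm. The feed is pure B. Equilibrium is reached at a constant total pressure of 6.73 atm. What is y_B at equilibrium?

y_B = 0.478

Let X = conversion of B (basis 1 mol B); extent of reaction ξ = 0.5X.
Species balance: n_B = 1 − X; n_C = 1.5X.
Summing: n_T = 1 + 0.5X.
With p_i = (n_i/n_T)P, Kp = p_C^3 / (p_B^2).
This yields a degree-3 equation in X; solving on (0,1), X = 0.422.
Then n_B = 0.578, n_T = 1.21, so y_B = 0.478.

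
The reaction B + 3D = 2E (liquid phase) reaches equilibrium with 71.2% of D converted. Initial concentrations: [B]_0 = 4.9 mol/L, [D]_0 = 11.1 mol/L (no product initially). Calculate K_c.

K_c = 0.375 (mol/L)^-2

Let X = conversion of D.
Concentrations: [B] = 4.9 − 3.7X; [D] = 11.1 − 11.1X; [E] = 7.4X.
At X = 0.712: [B] = 2.27, [D] = 3.2, [E] = 5.27.
K_c = [E]^2 / ([B] [D]^3) = 0.375 (mol/L)^-2.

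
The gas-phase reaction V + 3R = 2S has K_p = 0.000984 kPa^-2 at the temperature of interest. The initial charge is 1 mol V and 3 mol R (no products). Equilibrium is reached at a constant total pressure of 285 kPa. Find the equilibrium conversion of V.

X = 0.718

Let X = conversion of V (basis 1 mol V); extent of reaction ξ = X.
Species balance: n_V = 1 − X; n_R = 3 − 3X; n_S = 2X.
n_T = Σnᵢ = 4 − 2X.
With p_i = (n_i/n_T)P, K_p = p_S^2 / (p_V p_R^3).
Substituting and setting equal to 0.000984 kPa^-2 gives a polynomial in X; the root in (0,1) is X = 0.718.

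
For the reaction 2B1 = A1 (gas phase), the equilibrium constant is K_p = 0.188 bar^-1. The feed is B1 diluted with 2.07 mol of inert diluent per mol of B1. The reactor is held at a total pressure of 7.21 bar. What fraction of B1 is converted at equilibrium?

Take 1 mol B1 as basis and let X be its fractional conversion, so ξ = 0.5X.
Species balance: n_B1 = 1 − X; n_A1 = 0.5X; n_I = 2.07 (inert).
Total moles n_T = 3.07 − 0.5X.
y_i = n_i/n_T, p_i = y_i·P. K_p = p_A1 / (p_B1^2).
Setting this equal to 0.188 bar^-1 and taking the physical root (0 < X < 1) gives X = 0.371.

X = 0.371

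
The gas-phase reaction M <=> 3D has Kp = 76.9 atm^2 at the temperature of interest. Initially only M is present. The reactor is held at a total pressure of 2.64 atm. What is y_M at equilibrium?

Let X = conversion of M (basis 1 mol M); extent of reaction ξ = X.
Moles: n_M = 1 − X; n_D = 3X.
Total moles n_T = 1 + 2X.
Mole fractions y_i = n_i/n_T; Kp = p_D^3 / (p_M) with p_i = y_i·P.
This yields a degree-3 equation in X; solving on (0,1), X = 0.810.
Then n_M = 0.19, n_T = 2.62, so y_M = 0.072.

y_M = 0.072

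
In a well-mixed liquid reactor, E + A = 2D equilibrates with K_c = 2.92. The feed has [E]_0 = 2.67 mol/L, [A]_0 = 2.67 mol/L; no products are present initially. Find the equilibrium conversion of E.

Let X = conversion of E; extent ξ = 2.67·X mol/L.
Concentrations: [E] = 2.67 − 2.67X; [A] = 2.67 − 2.67X; [D] = 5.34X.
K_c = [D]^2 / ([E] [A]).
This equals 2.92 at X = 0.461 (the root in 0 < X < 1).

X = 0.461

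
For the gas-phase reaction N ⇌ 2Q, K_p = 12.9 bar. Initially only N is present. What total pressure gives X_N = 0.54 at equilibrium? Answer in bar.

P = 7.83 bar

Take 1 mol N as basis and let X be its fractional conversion, so ξ = X.
Species balance: n_N = 1 − X; n_Q = 2X.
Summing: n_T = 1 + X.
K_p = p_Q^2 / (p_N) with p_i = (n_i/n_T)·P.
At X = 0.54: the mole-fraction product g(X) = Π y_i^ν_i = 1.647. Since K_p = g(X)·P^{1}, P = (K_p/g)^(1/1) = (12.9/1.647)^(1/1) = 7.83 bar.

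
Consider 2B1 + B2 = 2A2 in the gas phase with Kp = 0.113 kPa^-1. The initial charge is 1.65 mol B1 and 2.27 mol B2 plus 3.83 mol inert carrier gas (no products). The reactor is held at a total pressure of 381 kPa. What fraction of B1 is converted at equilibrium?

X = 0.759

Let X = conversion of B1 (basis 1.65 mol B1); extent of reaction ξ = 0.825X.
Moles: n_B1 = 1.65 − 1.65X; n_B2 = 2.27 − 0.825X; n_A2 = 1.65X; n_I = 3.83 (inert).
Total moles n_T = 7.75 − 0.825X.
y_i = n_i/n_T, p_i = y_i·P. Kp = p_A2^2 / (p_B1^2 p_B2).
Equating to 0.113 kPa^-1 and solving on 0 < X < 1: X = 0.759.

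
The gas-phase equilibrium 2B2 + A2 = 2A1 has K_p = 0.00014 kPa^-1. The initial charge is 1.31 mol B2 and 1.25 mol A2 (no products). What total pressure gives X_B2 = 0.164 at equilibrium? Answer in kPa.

P = 590 kPa

Take 1.31 mol B2 as basis and let X be its fractional conversion, so ξ = 0.655X.
Species balance: n_B2 = 1.31 − 1.31X; n_A2 = 1.25 − 0.655X; n_A1 = 1.31X.
n_T = Σnᵢ = 2.56 − 0.655X.
K_p = p_A1^2 / (p_B2^2 p_A2) with p_i = (n_i/n_T)·P.
At X = 0.164: the mole-fraction product g(X) = Π y_i^ν_i = 0.08261. Since K_p = g(X)·P^{-1}, P = (g/K_p)^(1/1) = (0.08261/0.00014)^(1/1) = 590 kPa.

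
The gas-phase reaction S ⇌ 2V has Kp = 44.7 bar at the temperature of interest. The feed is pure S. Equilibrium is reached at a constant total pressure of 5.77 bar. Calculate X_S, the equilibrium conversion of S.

X = 0.812

Take 1 mol S as basis and let X be its fractional conversion, so ξ = X.
Mole table: n_S = 1 − X; n_V = 2X.
n_T = Σnᵢ = 1 + X.
y_i = n_i/n_T, p_i = y_i·P. Kp = p_V^2 / (p_S).
Substituting and setting equal to 44.7 bar gives a polynomial in X; the root in (0,1) is X = 0.812.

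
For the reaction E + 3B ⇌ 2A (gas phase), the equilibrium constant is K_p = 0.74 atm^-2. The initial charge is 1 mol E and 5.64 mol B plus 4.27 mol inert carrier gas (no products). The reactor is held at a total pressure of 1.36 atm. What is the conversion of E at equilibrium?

Take 1 mol E as basis and let X be its fractional conversion, so ξ = X.
Moles: n_E = 1 − X; n_B = 5.64 − 3X; n_A = 2X; n_I = 4.27 (inert).
Total moles n_T = 10.9 − 2X.
With p_i = (n_i/n_T)P, K_p = p_A^2 / (p_E p_B^3).
This yields a degree-4 equation in X; solving on (0,1), X = 0.411.

X = 0.411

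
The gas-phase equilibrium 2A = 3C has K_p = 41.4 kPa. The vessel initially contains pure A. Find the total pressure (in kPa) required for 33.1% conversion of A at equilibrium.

Basis: 1 mol A initially; let X = conversion of A. Extent ξ = 0.5X.
Species balance: n_A = 1 − X; n_C = 1.5X.
n_T = Σnᵢ = 1 + 0.5X.
K_p = p_C^3 / (p_A^2) with p_i = (n_i/n_T)·P.
At X = 0.331: the mole-fraction product g(X) = Π y_i^ν_i = 0.2346. Since K_p = g(X)·P^{1}, P = (K_p/g)^(1/1) = (41.4/0.2346)^(1/1) = 176 kPa.

P = 176 kPa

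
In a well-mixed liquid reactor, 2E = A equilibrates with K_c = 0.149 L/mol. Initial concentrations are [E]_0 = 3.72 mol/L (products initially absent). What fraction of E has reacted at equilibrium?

X = 0.400

Let X = conversion of E; extent ξ = 3.72X/2 mol/L.
Concentrations: [E] = 3.72 − 3.72X; [A] = 1.86X.
K_c = [A] / ([E]^2).
Equating to 0.149 L/mol: the physical root is X = 0.400.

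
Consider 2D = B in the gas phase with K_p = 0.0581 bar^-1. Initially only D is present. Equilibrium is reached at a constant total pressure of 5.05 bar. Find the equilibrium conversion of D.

X = 0.322

Basis: 1 mol D initially; let X = conversion of D. Extent ξ = 0.5X.
Mole table: n_D = 1 − X; n_B = 0.5X.
n_T = Σnᵢ = 1 − 0.5X.
y_i = n_i/n_T, p_i = y_i·P. K_p = p_B / (p_D^2).
Substituting and setting equal to 0.0581 bar^-1 gives a polynomial in X; the root in (0,1) is X = 0.322.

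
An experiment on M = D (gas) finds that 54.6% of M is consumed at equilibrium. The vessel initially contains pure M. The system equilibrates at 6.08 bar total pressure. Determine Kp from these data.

Kp = 1.2

Basis: 1 mol M initially; let X = conversion of M. Extent ξ = X.
Mole table: n_M = 1 − X; n_D = X.
n_T stays at 1 (no change in mole number).
At X = 0.546: n_M = 0.454, n_D = 0.546, n_T = 1.
p_i = (n_i/n_T)·P. Kp = p_D / (p_M) = 1.2.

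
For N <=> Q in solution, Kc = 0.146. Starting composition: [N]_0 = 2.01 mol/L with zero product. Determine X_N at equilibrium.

X = 0.127

Let X = conversion of N; extent ξ = 2.01·X mol/L.
Concentrations: [N] = 2.01 − 2.01X; [Q] = 2.01X.
Kc = [Q] / ([N]).
Equating to 0.146: the physical root is X = 0.127.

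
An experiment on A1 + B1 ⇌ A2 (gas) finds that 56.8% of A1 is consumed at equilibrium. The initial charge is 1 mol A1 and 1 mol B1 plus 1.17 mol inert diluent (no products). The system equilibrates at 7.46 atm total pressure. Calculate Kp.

Kp = 1.06 atm^-1

Let X = conversion of A1 (basis 1 mol A1); extent of reaction ξ = X.
At extent ξ: n_A1 = 1 − X; n_B1 = 1 − X; n_A2 = X; n_I = 1.17 (inert).
Total moles n_T = 3.17 − X.
At X = 0.568: n_A1 = 0.432, n_B1 = 0.432, n_A2 = 0.568, n_T = 2.6.
p_i = (n_i/n_T)·P. Kp = p_A2 / (p_A1 p_B1) = 1.06 atm^-1.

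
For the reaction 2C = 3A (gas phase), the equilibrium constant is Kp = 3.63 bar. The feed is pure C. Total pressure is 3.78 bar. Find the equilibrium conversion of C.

Let X = conversion of C (basis 1 mol C); extent of reaction ξ = 0.5X.
Species balance: n_C = 1 − X; n_A = 1.5X.
Summing: n_T = 1 + 0.5X.
y_i = n_i/n_T, p_i = y_i·P. Kp = p_A^3 / (p_C^2).
Equating to 3.63 bar and solving on 0 < X < 1: X = 0.465.

X = 0.465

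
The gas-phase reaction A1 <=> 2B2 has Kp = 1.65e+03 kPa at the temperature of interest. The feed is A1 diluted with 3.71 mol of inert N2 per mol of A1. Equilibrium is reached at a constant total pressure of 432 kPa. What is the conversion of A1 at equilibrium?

Basis: 1 mol A1 initially; let X = conversion of A1. Extent ξ = X.
Mole table: n_A1 = 1 − X; n_B2 = 2X; n_I = 3.71 (inert).
Total moles n_T = 4.71 + X.
y_i = n_i/n_T, p_i = y_i·P. Kp = p_B2^2 / (p_A1).
This yields a degree-2 equation in X; solving on (0,1), X = 0.861.

X = 0.861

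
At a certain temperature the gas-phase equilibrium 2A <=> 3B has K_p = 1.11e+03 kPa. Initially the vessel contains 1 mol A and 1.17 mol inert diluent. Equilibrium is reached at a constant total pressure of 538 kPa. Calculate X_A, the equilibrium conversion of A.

X = 0.611

Basis: 1 mol A initially; let X = conversion of A. Extent ξ = 0.5X.
Moles: n_A = 1 − X; n_B = 1.5X; n_I = 1.17 (inert).
n_T = Σnᵢ = 2.17 + 0.5X.
With p_i = (n_i/n_T)P, K_p = p_B^3 / (p_A^2).
Equating to 1.11e+03 kPa and solving on 0 < X < 1: X = 0.611.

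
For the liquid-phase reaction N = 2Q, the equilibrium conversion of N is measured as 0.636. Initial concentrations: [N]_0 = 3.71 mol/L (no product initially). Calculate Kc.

Let X = conversion of N.
Concentrations: [N] = 3.71 − 3.71X; [Q] = 7.42X.
At X = 0.636: [N] = 1.35, [Q] = 4.72.
Kc = [Q]^2 / ([N]) = 16.5 mol/L.

Kc = 16.5 mol/L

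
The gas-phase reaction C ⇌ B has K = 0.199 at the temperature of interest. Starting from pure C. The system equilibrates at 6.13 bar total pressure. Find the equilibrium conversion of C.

X = 0.166

Take 1 mol C as basis and let X be its fractional conversion, so ξ = X.
Moles: n_C = 1 − X; n_B = X.
Total moles n_T = 1 (Δν = 0, constant).
Mole fractions y_i = n_i/n_T; K = p_B / (p_C) with p_i = y_i·P.
Equating to 0.199 and solving on 0 < X < 1: X = 0.166.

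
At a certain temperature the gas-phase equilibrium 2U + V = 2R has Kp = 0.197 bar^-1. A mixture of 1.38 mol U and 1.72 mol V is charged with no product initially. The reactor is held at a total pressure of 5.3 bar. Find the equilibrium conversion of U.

X = 0.422

Let X = conversion of U (basis 1.38 mol U); extent of reaction ξ = 0.69X.
Species balance: n_U = 1.38 − 1.38X; n_V = 1.72 − 0.69X; n_R = 1.38X.
Summing: n_T = 3.1 − 0.69X.
Mole fractions y_i = n_i/n_T; Kp = p_R^2 / (p_U^2 p_V) with p_i = y_i·P.
Setting this equal to 0.197 bar^-1 and taking the physical root (0 < X < 1) gives X = 0.422.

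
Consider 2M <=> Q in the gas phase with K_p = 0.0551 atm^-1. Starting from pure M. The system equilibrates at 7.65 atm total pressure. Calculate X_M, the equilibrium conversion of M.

Let X = conversion of M (basis 1 mol M); extent of reaction ξ = 0.5X.
Moles: n_M = 1 − X; n_Q = 0.5X.
Summing: n_T = 1 − 0.5X.
With p_i = (n_i/n_T)P, K_p = p_Q / (p_M^2).
Equating to 0.0551 atm^-1 and solving on 0 < X < 1: X = 0.390.

X = 0.390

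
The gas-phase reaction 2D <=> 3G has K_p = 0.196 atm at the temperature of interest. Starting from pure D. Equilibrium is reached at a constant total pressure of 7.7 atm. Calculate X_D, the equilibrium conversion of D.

X = 0.177

Take 1 mol D as basis and let X be its fractional conversion, so ξ = 0.5X.
Mole table: n_D = 1 − X; n_G = 1.5X.
n_T = Σnᵢ = 1 + 0.5X.
y_i = n_i/n_T, p_i = y_i·P. K_p = p_G^3 / (p_D^2).
Equating to 0.196 atm and solving on 0 < X < 1: X = 0.177.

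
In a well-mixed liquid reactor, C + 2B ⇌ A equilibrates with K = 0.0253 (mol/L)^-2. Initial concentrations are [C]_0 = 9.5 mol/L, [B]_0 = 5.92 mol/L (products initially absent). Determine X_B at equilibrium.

Let X = conversion of B; extent ξ = 5.92X/2 mol/L.
Concentrations: [C] = 9.5 − 2.96X; [B] = 5.92 − 5.92X; [A] = 2.96X.
K = [A] / ([C] [B]^2).
Setting equal to 0.0253 and solving for X on (0,1) gives X = 0.528.

X = 0.528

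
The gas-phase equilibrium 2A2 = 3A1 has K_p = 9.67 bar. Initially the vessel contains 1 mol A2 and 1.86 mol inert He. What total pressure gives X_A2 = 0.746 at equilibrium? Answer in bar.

Take 1 mol A2 as basis and let X be its fractional conversion, so ξ = 0.5X.
Species balance: n_A2 = 1 − X; n_A1 = 1.5X; n_I = 1.86 (inert).
n_T = Σnᵢ = 2.86 + 0.5X.
K_p = p_A1^3 / (p_A2^2) with p_i = (n_i/n_T)·P.
At X = 0.746: the mole-fraction product g(X) = Π y_i^ν_i = 6.718. Since K_p = g(X)·P^{1}, P = (K_p/g)^(1/1) = (9.67/6.718)^(1/1) = 1.44 bar.

P = 1.44 bar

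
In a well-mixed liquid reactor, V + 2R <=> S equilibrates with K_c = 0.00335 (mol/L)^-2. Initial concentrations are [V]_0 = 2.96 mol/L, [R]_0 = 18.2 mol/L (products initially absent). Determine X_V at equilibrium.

X = 0.448

Let X = conversion of V; extent ξ = 2.96·X mol/L.
Concentrations: [V] = 2.96 − 2.96X; [R] = 18.2 − 5.92X; [S] = 2.96X.
K_c = [S] / ([V] [R]^2).
Equating to 0.00335 (mol/L)^-2: the physical root is X = 0.448.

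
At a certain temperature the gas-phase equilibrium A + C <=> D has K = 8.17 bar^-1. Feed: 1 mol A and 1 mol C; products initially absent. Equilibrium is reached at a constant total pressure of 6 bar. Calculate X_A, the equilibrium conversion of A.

X = 0.859

Let X = conversion of A (basis 1 mol A); extent of reaction ξ = X.
Mole table: n_A = 1 − X; n_C = 1 − X; n_D = X.
n_T = Σnᵢ = 2 − X.
y_i = n_i/n_T, p_i = y_i·P. K = p_D / (p_A p_C).
Equating to 8.17 bar^-1 and solving on 0 < X < 1: X = 0.859.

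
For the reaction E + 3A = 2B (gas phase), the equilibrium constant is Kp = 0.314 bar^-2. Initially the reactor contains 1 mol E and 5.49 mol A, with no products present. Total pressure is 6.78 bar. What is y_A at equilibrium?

y_A = 0.620

Take 1 mol E as basis and let X be its fractional conversion, so ξ = X.
At extent ξ: n_E = 1 − X; n_A = 5.49 − 3X; n_B = 2X.
Total moles n_T = 6.49 − 2X.
Mole fractions y_i = n_i/n_T; Kp = p_B^2 / (p_E p_A^3) with p_i = y_i·P.
Equating to 0.314 bar^-2 and solving on 0 < X < 1: X = 0.833.
Then n_A = 2.99, n_T = 4.82, so y_A = 0.620.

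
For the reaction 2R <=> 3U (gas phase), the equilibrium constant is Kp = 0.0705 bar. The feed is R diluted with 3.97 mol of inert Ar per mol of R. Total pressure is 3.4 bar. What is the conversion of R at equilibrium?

Let X = conversion of R (basis 1 mol R); extent of reaction ξ = 0.5X.
Species balance: n_R = 1 − X; n_U = 1.5X; n_I = 3.97 (inert).
n_T = Σnᵢ = 4.97 + 0.5X.
y_i = n_i/n_T, p_i = y_i·P. Kp = p_U^3 / (p_R^2).
Setting this equal to 0.0705 bar and taking the physical root (0 < X < 1) gives X = 0.258.

X = 0.258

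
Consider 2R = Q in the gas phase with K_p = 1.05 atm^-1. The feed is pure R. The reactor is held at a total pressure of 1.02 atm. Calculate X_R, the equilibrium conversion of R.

Let X = conversion of R (basis 1 mol R); extent of reaction ξ = 0.5X.
Species balance: n_R = 1 − X; n_Q = 0.5X.
Total moles n_T = 1 − 0.5X.
With p_i = (n_i/n_T)P, K_p = p_Q / (p_R^2).
Substituting and setting equal to 1.05 atm^-1 gives a polynomial in X; the root in (0,1) is X = 0.565.

X = 0.565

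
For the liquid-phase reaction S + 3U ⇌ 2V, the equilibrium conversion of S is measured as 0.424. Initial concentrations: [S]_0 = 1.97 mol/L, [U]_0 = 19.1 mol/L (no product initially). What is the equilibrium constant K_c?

K_c = 0.000538 (mol/L)^-2

Let X = conversion of S.
Concentrations: [S] = 1.97 − 1.97X; [U] = 19.1 − 5.91X; [V] = 3.94X.
At X = 0.424: [S] = 1.13, [U] = 16.6, [V] = 1.67.
K_c = [V]^2 / ([S] [U]^3) = 0.000538 (mol/L)^-2.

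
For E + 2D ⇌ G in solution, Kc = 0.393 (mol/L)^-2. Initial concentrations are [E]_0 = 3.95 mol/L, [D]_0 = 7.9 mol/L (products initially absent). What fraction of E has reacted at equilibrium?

X = 0.695

Let X = conversion of E; extent ξ = 3.95·X mol/L.
Concentrations: [E] = 3.95 − 3.95X; [D] = 7.9 − 7.9X; [G] = 3.95X.
Kc = [G] / ([E] [D]^2).
Equating to 0.393 (mol/L)^-2: the physical root is X = 0.695.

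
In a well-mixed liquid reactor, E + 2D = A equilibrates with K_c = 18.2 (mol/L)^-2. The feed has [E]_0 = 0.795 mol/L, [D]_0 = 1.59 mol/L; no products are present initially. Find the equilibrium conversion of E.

Let X = conversion of E; extent ξ = 0.795·X mol/L.
Concentrations: [E] = 0.795 − 0.795X; [D] = 1.59 − 1.59X; [A] = 0.795X.
K_c = [A] / ([E] [D]^2).
This equals 18.2 at X = 0.747 (the root in 0 < X < 1).

X = 0.747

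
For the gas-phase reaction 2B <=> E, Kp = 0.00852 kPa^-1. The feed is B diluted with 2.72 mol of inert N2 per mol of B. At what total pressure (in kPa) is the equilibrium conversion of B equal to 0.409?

Basis: 1 mol B initially; let X = conversion of B. Extent ξ = 0.5X.
Moles: n_B = 1 − X; n_E = 0.5X; n_I = 2.72 (inert).
Summing: n_T = 3.72 − 0.5X.
Kp = p_E / (p_B^2) with p_i = (n_i/n_T)·P.
At X = 0.409: the mole-fraction product g(X) = Π y_i^ν_i = 2.058. Since Kp = g(X)·P^{-1}, P = (g/Kp)^(1/1) = (2.058/0.00852)^(1/1) = 242 kPa.

P = 242 kPa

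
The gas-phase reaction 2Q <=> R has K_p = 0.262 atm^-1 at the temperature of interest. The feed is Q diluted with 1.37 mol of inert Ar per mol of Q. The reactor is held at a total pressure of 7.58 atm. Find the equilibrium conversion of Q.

X = 0.489

Take 1 mol Q as basis and let X be its fractional conversion, so ξ = 0.5X.
At extent ξ: n_Q = 1 − X; n_R = 0.5X; n_I = 1.37 (inert).
Total moles n_T = 2.37 − 0.5X.
Mole fractions y_i = n_i/n_T; K_p = p_R / (p_Q^2) with p_i = y_i·P.
Substituting and setting equal to 0.262 atm^-1 gives a polynomial in X; the root in (0,1) is X = 0.489.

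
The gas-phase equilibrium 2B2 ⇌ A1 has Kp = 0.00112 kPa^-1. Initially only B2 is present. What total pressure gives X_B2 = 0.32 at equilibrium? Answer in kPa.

Take 1 mol B2 as basis and let X be its fractional conversion, so ξ = 0.5X.
Moles: n_B2 = 1 − X; n_A1 = 0.5X.
Total moles n_T = 1 − 0.5X.
Kp = p_A1 / (p_B2^2) with p_i = (n_i/n_T)·P.
At X = 0.32: the mole-fraction product g(X) = Π y_i^ν_i = 0.2907. Since Kp = g(X)·P^{-1}, P = (g/Kp)^(1/1) = (0.2907/0.00112)^(1/1) = 260 kPa.

P = 260 kPa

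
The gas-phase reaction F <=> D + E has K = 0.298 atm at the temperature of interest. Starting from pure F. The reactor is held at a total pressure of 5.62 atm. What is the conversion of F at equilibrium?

X = 0.224

Basis: 1 mol F initially; let X = conversion of F. Extent ξ = X.
Moles: n_F = 1 − X; n_D = X; n_E = X.
n_T = Σnᵢ = 1 + X.
y_i = n_i/n_T, p_i = y_i·P. K = p_D p_E / (p_F).
Setting this equal to 0.298 atm and taking the physical root (0 < X < 1) gives X = 0.224.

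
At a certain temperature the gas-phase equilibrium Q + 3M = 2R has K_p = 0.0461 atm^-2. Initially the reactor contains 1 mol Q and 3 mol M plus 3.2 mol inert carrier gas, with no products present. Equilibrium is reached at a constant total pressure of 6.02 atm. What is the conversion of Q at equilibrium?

X = 0.269

Basis: 1 mol Q initially; let X = conversion of Q. Extent ξ = X.
Species balance: n_Q = 1 − X; n_M = 3 − 3X; n_R = 2X; n_I = 3.2 (inert).
Total moles n_T = 7.2 − 2X.
y_i = n_i/n_T, p_i = y_i·P. K_p = p_R^2 / (p_Q p_M^3).
Setting this equal to 0.0461 atm^-2 and taking the physical root (0 < X < 1) gives X = 0.269.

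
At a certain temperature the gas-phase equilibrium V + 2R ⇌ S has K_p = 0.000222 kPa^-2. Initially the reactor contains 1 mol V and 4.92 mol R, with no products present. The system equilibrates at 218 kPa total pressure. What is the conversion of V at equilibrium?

X = 0.860

Basis: 1 mol V initially; let X = conversion of V. Extent ξ = X.
Moles: n_V = 1 − X; n_R = 4.92 − 2X; n_S = X.
Total moles n_T = 5.92 − 2X.
With p_i = (n_i/n_T)P, K_p = p_S / (p_V p_R^2).
Substituting and setting equal to 0.000222 kPa^-2 gives a polynomial in X; the root in (0,1) is X = 0.860.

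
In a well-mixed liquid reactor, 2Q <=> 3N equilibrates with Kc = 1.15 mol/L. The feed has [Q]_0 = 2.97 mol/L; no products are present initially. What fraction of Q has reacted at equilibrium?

Let X = conversion of Q; extent ξ = 2.97X/2 mol/L.
Concentrations: [Q] = 2.97 − 2.97X; [N] = 4.46X.
Kc = [N]^3 / ([Q]^2).
Equating to 1.15 mol/L: the physical root is X = 0.361.

X = 0.361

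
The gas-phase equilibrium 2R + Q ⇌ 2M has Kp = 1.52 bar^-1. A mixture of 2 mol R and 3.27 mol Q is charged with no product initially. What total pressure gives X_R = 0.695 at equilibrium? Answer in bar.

Let X = conversion of R (basis 2 mol R); extent of reaction ξ = X.
At extent ξ: n_R = 2 − 2X; n_Q = 3.27 − X; n_M = 2X.
Summing: n_T = 5.27 − X.
Kp = p_M^2 / (p_R^2 p_Q) with p_i = (n_i/n_T)·P.
At X = 0.695: the mole-fraction product g(X) = Π y_i^ν_i = 9.225. Since Kp = g(X)·P^{-1}, P = (g/Kp)^(1/1) = (9.225/1.52)^(1/1) = 6.07 bar.

P = 6.07 bar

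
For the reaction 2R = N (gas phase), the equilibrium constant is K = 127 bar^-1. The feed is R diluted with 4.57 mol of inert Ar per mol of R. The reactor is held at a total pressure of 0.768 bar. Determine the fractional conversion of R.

Take 1 mol R as basis and let X be its fractional conversion, so ξ = 0.5X.
Moles: n_R = 1 − X; n_N = 0.5X; n_I = 4.57 (inert).
Total moles n_T = 5.57 − 0.5X.
y_i = n_i/n_T, p_i = y_i·P. K = p_N / (p_R^2).
Substituting and setting equal to 127 bar^-1 gives a polynomial in X; the root in (0,1) is X = 0.850.

X = 0.850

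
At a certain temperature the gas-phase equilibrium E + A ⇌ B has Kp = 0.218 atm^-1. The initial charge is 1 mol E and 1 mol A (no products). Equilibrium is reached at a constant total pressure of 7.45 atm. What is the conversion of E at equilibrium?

Take 1 mol E as basis and let X be its fractional conversion, so ξ = X.
At extent ξ: n_E = 1 − X; n_A = 1 − X; n_B = X.
Summing: n_T = 2 − X.
With p_i = (n_i/n_T)P, Kp = p_B / (p_E p_A).
Substituting and setting equal to 0.218 atm^-1 gives a polynomial in X; the root in (0,1) is X = 0.383.

X = 0.383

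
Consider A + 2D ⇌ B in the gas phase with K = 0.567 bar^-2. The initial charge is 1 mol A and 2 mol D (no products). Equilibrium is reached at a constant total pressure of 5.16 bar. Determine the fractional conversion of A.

Let X = conversion of A (basis 1 mol A); extent of reaction ξ = X.
At extent ξ: n_A = 1 − X; n_D = 2 − 2X; n_B = X.
n_T = Σnᵢ = 3 − 2X.
Mole fractions y_i = n_i/n_T; K = p_B / (p_A p_D^2) with p_i = y_i·P.
Substituting and setting equal to 0.567 bar^-2 gives a polynomial in X; the root in (0,1) is X = 0.689.

X = 0.689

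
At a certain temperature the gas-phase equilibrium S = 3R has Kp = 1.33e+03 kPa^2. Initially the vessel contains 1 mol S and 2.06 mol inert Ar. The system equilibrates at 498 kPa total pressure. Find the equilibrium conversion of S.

X = 0.124

Take 1 mol S as basis and let X be its fractional conversion, so ξ = X.
At extent ξ: n_S = 1 − X; n_R = 3X; n_I = 2.06 (inert).
n_T = Σnᵢ = 3.06 + 2X.
y_i = n_i/n_T, p_i = y_i·P. Kp = p_R^3 / (p_S).
This yields a degree-3 equation in X; solving on (0,1), X = 0.124.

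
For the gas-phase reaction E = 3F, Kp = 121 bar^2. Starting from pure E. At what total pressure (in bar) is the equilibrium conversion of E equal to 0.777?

Take 1 mol E as basis and let X be its fractional conversion, so ξ = X.
Species balance: n_E = 1 − X; n_F = 3X.
n_T = Σnᵢ = 1 + 2X.
Kp = p_F^3 / (p_E) with p_i = (n_i/n_T)·P.
At X = 0.777: the mole-fraction product g(X) = Π y_i^ν_i = 8.707. Since Kp = g(X)·P^{2}, P = (Kp/g)^(1/2) = (121/8.707)^(1/2) = 3.73 bar.

P = 3.73 bar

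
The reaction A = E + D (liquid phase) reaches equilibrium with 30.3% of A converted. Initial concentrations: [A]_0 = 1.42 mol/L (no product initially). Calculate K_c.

K_c = 0.187 mol/L

Let X = conversion of A.
Concentrations: [A] = 1.42 − 1.42X; [E] = 1.42X; [D] = 1.42X.
At X = 0.303: [A] = 0.99, [E] = 0.43, [D] = 0.43.
K_c = [E] [D] / ([A]) = 0.187 mol/L.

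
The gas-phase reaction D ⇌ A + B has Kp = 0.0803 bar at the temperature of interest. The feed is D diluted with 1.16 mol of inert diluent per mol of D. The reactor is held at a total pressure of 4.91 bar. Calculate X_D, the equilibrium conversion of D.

X = 0.177

Take 1 mol D as basis and let X be its fractional conversion, so ξ = X.
Species balance: n_D = 1 − X; n_A = X; n_B = X; n_I = 1.16 (inert).
Summing: n_T = 2.16 + X.
y_i = n_i/n_T, p_i = y_i·P. Kp = p_A p_B / (p_D).
Substituting and setting equal to 0.0803 bar gives a polynomial in X; the root in (0,1) is X = 0.177.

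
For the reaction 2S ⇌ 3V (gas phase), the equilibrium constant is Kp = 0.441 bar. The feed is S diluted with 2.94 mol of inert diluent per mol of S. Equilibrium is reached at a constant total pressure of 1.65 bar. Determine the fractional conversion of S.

Basis: 1 mol S initially; let X = conversion of S. Extent ξ = 0.5X.
Moles: n_S = 1 − X; n_V = 1.5X; n_I = 2.94 (inert).
Total moles n_T = 3.94 + 0.5X.
Mole fractions y_i = n_i/n_T; Kp = p_V^3 / (p_S^2) with p_i = y_i·P.
This yields a degree-3 equation in X; solving on (0,1), X = 0.459.

X = 0.459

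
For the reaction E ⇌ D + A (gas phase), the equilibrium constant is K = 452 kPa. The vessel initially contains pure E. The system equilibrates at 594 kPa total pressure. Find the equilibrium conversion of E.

Let X = conversion of E (basis 1 mol E); extent of reaction ξ = X.
Moles: n_E = 1 − X; n_D = X; n_A = X.
Summing: n_T = 1 + X.
With p_i = (n_i/n_T)P, K = p_D p_A / (p_E).
Setting this equal to 452 kPa and taking the physical root (0 < X < 1) gives X = 0.657.

X = 0.657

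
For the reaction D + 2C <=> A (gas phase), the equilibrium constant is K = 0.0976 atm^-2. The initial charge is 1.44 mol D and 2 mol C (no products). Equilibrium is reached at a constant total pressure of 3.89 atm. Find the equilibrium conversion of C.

Take 2 mol C as basis and let X be its fractional conversion, so ξ = X.
At extent ξ: n_D = 1.44 − X; n_C = 2 − 2X; n_A = X.
Total moles n_T = 3.44 − 2X.
y_i = n_i/n_T, p_i = y_i·P. K = p_A / (p_D p_C^2).
This yields a degree-3 equation in X; solving on (0,1), X = 0.356.

X = 0.356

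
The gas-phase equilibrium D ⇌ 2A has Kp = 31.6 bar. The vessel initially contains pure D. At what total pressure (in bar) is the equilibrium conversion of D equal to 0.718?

Let X = conversion of D (basis 1 mol D); extent of reaction ξ = X.
At extent ξ: n_D = 1 − X; n_A = 2X.
Summing: n_T = 1 + X.
Kp = p_A^2 / (p_D) with p_i = (n_i/n_T)·P.
At X = 0.718: the mole-fraction product g(X) = Π y_i^ν_i = 4.256. Since Kp = g(X)·P^{1}, P = (Kp/g)^(1/1) = (31.6/4.256)^(1/1) = 7.42 bar.

P = 7.42 bar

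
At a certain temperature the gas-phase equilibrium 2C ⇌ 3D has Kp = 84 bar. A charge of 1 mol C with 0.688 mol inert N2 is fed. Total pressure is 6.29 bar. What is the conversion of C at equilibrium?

Take 1 mol C as basis and let X be its fractional conversion, so ξ = 0.5X.
Moles: n_C = 1 − X; n_D = 1.5X; n_I = 0.688 (inert).
n_T = Σnᵢ = 1.69 + 0.5X.
With p_i = (n_i/n_T)P, Kp = p_D^3 / (p_C^2).
Equating to 84 bar and solving on 0 < X < 1: X = 0.766.

X = 0.766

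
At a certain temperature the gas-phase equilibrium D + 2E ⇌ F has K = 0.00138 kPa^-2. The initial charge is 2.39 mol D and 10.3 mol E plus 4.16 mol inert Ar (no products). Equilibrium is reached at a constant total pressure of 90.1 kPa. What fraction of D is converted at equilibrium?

Take 2.39 mol D as basis and let X be its fractional conversion, so ξ = 2.39X.
At extent ξ: n_D = 2.39 − 2.39X; n_E = 10.3 − 4.78X; n_F = 2.39X; n_I = 4.16 (inert).
n_T = Σnᵢ = 16.9 − 4.78X.
With p_i = (n_i/n_T)P, K = p_F / (p_D p_E^2).
Equating to 0.00138 kPa^-2 and solving on 0 < X < 1: X = 0.743.

X = 0.743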